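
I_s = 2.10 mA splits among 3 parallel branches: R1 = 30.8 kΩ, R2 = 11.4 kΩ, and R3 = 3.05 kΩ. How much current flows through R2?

Total conductance ΣG = 1/30.8 + 1/11.4 + 1/3.05 = 0.4481 (units of 1/kΩ).
R2 takes the fraction G_k/ΣG = 0.08772/0.4481 = 0.1958, so I = 2.10 × 0.1958 = 0.4111 mA.

I ≈ 0.411 mA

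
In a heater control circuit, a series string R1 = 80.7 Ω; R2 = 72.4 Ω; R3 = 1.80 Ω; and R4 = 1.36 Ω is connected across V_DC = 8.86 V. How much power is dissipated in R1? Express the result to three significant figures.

Series current I = V_DC/ΣR = 8.86/156.3 = 0.05670 A.
P = I²R = 0.003215 × 80.7 = 0.2594 W.

P ≈ 0.259 W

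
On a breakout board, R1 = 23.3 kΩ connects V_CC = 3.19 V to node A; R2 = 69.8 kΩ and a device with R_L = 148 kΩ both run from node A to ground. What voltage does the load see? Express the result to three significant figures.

V_out ≈ 2.14 V

R2 ‖ R_L = (69.8 × 148)/(69.8 + 148) = 47.43 kΩ.
Now apply the divider: V_out = 3.19 × 0.6706 = 2.139 V.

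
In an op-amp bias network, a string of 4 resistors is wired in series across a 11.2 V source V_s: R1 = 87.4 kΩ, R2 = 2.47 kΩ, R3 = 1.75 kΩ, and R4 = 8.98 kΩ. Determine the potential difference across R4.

V ≈ 1.00 V

Series total: ΣR = 87.4 + 2.47 + 1.75 + 8.98 = 100.6 kΩ.
Voltage divider: V = V_s · (8.980 / 100.6) = 11.2 × 0.08926 = 0.9998 V.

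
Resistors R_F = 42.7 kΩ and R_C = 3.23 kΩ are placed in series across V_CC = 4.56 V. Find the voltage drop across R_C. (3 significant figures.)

Series total: ΣR = 42.7 + 3.23 = 45.93 kΩ.
Voltage divider: V = V_CC · (3.230 / 45.93) = 4.56 × 0.07032 = 0.3207 V.

V ≈ 0.321 V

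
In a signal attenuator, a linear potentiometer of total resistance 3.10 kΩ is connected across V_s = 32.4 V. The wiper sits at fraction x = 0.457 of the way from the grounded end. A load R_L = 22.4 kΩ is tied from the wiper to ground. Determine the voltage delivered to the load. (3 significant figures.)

Lower segment x·R_p = 1.417 kΩ; upper segment (1−x)·R_p = 1.683 kΩ.
R_L loads the lower segment: effective lower R = 1.332 kΩ.
Then V_out = V_s · 1.332/(1.683 + 1.332) = 14.32 V.

V_out ≈ 14.3 V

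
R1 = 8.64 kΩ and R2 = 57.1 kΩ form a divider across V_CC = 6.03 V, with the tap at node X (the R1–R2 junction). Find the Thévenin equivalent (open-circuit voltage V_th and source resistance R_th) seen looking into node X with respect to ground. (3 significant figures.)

V_th is the unloaded tap voltage: V_CC · R2/(R1+R2) = 6.03 × 0.8686 = 5.237 V.
Zeroing V_CC shorts the top of R1 to ground, so R_th = R1 ‖ R2 = 7.504 kΩ.

V_th ≈ 5.24 V, R_th ≈ 7.50 kΩ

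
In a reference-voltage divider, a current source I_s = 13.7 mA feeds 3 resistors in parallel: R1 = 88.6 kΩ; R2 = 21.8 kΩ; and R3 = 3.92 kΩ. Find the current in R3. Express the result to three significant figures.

I ≈ 11.2 mA

Conductances: ΣG = 1/88.6 + 1/21.8 + 1/3.92 = 0.3123 (1/kΩ).
Current divider: I(R3) = I_s · G_k/ΣG = 13.7 × (0.2551/0.3123) = 13.7 × 0.8170 = 11.19 mA.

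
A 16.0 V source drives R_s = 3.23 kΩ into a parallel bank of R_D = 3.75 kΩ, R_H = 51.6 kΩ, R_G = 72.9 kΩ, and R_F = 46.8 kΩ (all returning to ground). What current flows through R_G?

Combine the parallel branches: R_p = (1/3.75 + 1/51.6 + 1/72.9 + 1/46.8)⁻¹ = 3.114 kΩ.
Node voltage V_A = V_s · R_p/(R_s + R_p) = 16.0 × 0.4909 = 7.854 V.
I(R_G) = V_A / R_G = 7.854/72.9 = 0.1077 mA.

I ≈ 0.108 mA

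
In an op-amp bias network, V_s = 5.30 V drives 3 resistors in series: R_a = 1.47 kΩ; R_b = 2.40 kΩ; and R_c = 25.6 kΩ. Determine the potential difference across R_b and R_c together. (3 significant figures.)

Series total: ΣR = 1.47 + 2.40 + 25.6 = 29.47 kΩ.
R_{R_b..R_c} = 2.40 + 25.6 = 28.00 kΩ.
Voltage divider: V = V_s · (28.00 / 29.47) = 5.30 × 0.9501 = 5.036 V.

V ≈ 5.04 V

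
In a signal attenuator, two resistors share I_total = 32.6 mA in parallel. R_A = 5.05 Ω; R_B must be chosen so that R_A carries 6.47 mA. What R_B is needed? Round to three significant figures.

R_B ≈ 1.25 Ω

In a two-way split, I_A/I_total = R_B/(R_A + R_B).
With f = 0.1985, R_B = R_A · f/(1−f) = 5.05 × 0.2476 = 1.250 Ω.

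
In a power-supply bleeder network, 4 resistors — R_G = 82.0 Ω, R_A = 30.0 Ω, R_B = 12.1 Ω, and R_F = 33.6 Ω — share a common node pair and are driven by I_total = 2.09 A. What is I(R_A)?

ΣG = 1/82.0 + 1/30.0 + 1/12.1 + 1/33.6 = 0.1579.
By the current-divider rule, I = I_total · G_k/ΣG = 2.09 × 0.2111 = 0.4411 A.

I ≈ 0.441 A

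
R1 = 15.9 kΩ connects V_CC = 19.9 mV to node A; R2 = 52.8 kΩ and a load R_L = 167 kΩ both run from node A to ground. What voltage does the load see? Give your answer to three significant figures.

R2 ‖ R_L = (52.8 × 167)/(52.8 + 167) = 40.12 kΩ.
Then V_out = V_CC · R2'/(R1 + R2') = 19.9 × 40.12/56.02 = 14.25 mV.
(Unloaded it would be 15.3 mV; the load pulls it down.)

V_out ≈ 14.3 mV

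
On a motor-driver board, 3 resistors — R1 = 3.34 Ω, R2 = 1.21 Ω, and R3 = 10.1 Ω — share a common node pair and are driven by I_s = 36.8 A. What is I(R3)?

I ≈ 2.97 A

ΣG = 1/3.34 + 1/1.21 + 1/10.1 = 1.225.
Current divider: I(R3) = I_s · G_k/ΣG = 36.8 × (0.09901/1.225) = 36.8 × 0.08083 = 2.975 A.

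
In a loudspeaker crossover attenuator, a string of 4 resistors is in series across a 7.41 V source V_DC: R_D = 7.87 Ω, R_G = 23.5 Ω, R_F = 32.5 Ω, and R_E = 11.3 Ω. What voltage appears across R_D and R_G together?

Series total: ΣR = 7.87 + 23.5 + 32.5 + 11.3 = 75.17 Ω.
R_{R_D..R_G} = 7.87 + 23.5 = 31.37 Ω.
By the voltage-divider rule, V = 7.41 × 31.37/75.17 = 3.092 V.

V ≈ 3.09 V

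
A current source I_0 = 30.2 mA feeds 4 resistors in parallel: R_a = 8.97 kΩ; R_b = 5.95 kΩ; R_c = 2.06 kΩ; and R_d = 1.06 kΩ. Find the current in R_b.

Total conductance ΣG = 1/8.97 + 1/5.95 + 1/2.06 + 1/1.06 = 1.708 (units of 1/kΩ).
By the current-divider rule, I = I_0 · G_k/ΣG = 30.2 × 0.09838 = 2.971 mA.

I ≈ 2.97 mA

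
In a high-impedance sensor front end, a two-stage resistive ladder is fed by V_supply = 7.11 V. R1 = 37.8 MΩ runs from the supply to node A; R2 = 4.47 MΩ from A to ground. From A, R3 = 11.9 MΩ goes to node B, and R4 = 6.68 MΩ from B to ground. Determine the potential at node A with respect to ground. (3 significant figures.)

Looking into the second stage from A: R3 + R4 = 18.58 MΩ appears in parallel with R2.
R2 ‖ (R3+R4) = 3.603 MΩ.
V_A = 7.11 × 3.603/(37.8 + 3.603) = 0.6188 V.

V_A ≈ 0.619 V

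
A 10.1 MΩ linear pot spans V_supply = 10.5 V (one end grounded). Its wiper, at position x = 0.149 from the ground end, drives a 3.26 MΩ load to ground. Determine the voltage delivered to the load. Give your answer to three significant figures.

V_out ≈ 1.12 V

Split the track: R_lower = x·R_p = 1.505 MΩ, R_upper = (1−x)·R_p = 8.595 MΩ.
Lower segment in parallel with the load: 1.505 ‖ 3.26 = 1.030 MΩ.
V_out = 10.5 × 1.030/(8.595 + 1.030) = 1.123 V.
(Unloaded: V_out = x·V_supply = 1.56 V.)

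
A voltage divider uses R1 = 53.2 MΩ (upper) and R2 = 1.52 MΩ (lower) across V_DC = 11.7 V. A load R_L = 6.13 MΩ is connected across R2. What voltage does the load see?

V_out ≈ 0.262 V

R2 ‖ R_L = (1.52 × 6.13)/(1.52 + 6.13) = 1.218 MΩ.
Voltage divider with the loaded lower leg: V_out = 11.7 × 1.218/(53.2 + 1.218) = 11.7 × 0.02238 = 0.2619 V.
(Unloaded it would be 0.325 V; the load pulls it down.)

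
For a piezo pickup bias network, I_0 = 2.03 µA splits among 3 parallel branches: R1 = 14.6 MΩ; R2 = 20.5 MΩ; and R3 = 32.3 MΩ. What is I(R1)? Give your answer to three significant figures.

I ≈ 0.938 µA

ΣG = 1/14.6 + 1/20.5 + 1/32.3 = 0.1482.
Current divider: I(R1) = I_0 · G_k/ΣG = 2.03 × (0.06849/0.1482) = 2.03 × 0.4621 = 0.9380 µA.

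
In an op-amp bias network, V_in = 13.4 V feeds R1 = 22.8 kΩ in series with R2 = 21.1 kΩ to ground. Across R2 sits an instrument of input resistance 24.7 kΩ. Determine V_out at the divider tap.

V_out ≈ 4.46 V

The load sits in parallel with R2, giving an effective lower resistance R2' = R2·R_L/(R2+R_L) = 11.38 kΩ.
Then V_out = V_in · R2'/(R1 + R2') = 13.4 × 11.38/34.18 = 4.461 V.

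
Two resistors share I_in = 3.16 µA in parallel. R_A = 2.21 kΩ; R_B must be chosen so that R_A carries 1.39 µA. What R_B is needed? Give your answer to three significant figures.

Two-branch current divider: I_A = I_in · R_B/(R_A + R_B).
With f = 0.4399, R_B = R_A · f/(1−f) = 2.21 × 0.7853 = 1.736 kΩ.

R_B ≈ 1.74 kΩ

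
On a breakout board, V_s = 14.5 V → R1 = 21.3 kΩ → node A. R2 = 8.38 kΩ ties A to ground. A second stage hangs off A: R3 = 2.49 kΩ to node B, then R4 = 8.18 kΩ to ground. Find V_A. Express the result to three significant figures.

Node A sees R2 in parallel with the series input of stage 2, R3 + R4 = 10.67 kΩ.
R2 ‖ (R3+R4) = 4.694 kΩ.
First divider: V_A = V_s · 4.694/(21.3 + 4.694) = 2.618 V.

V_A ≈ 2.62 V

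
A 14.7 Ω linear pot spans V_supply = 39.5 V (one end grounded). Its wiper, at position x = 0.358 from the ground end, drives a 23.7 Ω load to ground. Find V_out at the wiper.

Lower segment x·R_p = 5.263 Ω; upper segment (1−x)·R_p = 9.437 Ω.
R_L loads the lower segment: effective lower R = 4.306 Ω.
Then V_out = V_supply · 4.306/(9.437 + 4.306) = 12.38 V.

V_out ≈ 12.4 V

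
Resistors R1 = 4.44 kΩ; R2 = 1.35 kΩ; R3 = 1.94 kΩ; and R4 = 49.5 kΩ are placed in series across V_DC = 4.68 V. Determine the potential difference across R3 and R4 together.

V ≈ 4.21 V

Total series resistance ΣR = 4.44 + 1.35 + 1.94 + 49.5 = 57.23 kΩ.
R_{R3..R4} = 1.94 + 49.5 = 51.44 kΩ.
V = V_DC · R/ΣR = 4.68 × 0.8988 = 4.207 V.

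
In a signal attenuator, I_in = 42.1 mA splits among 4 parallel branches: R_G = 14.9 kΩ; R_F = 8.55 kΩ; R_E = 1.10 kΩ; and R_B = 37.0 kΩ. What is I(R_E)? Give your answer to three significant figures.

I ≈ 34.2 mA

ΣG = 1/14.9 + 1/8.55 + 1/1.10 + 1/37.0 = 1.120.
By the current-divider rule, I = I_in · G_k/ΣG = 42.1 × 0.8115 = 34.17 mA.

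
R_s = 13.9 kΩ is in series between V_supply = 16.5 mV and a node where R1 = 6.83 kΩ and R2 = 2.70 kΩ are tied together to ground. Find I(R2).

I ≈ 0.747 µA

Parallel bank: R_p = 1/(1/6.83 + 1/2.70) = 1.935 kΩ.
Node voltage V_A = V_supply · R_p/(R_s + R_p) = 16.5 × 0.1222 = 2.016 mV.
I(R2) = V_A / R2 = 2.016/2.70 = 0.7468 µA.
(Check via current divider: I_total = 1.042 µA; share G_k/ΣG = 0.7167 → same result.)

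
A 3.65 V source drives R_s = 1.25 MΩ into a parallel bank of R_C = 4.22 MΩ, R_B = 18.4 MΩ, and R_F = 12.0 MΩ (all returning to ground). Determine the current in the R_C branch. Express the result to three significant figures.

I ≈ 0.589 µA

Combine the parallel branches: R_p = (1/4.22 + 1/18.4 + 1/12.0)⁻¹ = 2.669 MΩ.
Node voltage V_A = V_in · R_p/(R_s + R_p) = 3.65 × 0.6811 = 2.486 V.
Branch current I = V_A/R_C = 2.486/4.22 = 0.5891 µA.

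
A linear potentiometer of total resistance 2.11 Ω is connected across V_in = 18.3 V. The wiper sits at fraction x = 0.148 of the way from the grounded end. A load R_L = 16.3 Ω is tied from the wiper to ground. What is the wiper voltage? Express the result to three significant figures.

Lower segment x·R_p = 0.3123 Ω; upper segment (1−x)·R_p = 1.798 Ω.
Lower segment in parallel with the load: 0.3123 ‖ 16.3 = 0.3064 Ω.
Loaded-divider output: V_out = 18.3 × 0.1456 = 2.665 V.

V_out ≈ 2.66 V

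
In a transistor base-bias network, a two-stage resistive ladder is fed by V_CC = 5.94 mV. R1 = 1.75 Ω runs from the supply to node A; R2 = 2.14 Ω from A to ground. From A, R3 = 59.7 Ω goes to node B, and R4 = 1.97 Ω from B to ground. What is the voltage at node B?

Looking into the second stage from A: R3 + R4 = 61.67 Ω appears in parallel with R2.
R2 ‖ (R3+R4) = 2.068 Ω.
So V_A = 5.94 × 0.5417 = 3.218 mV.
V_B = V_A × 0.03194 = 0.1028 mV.

V_B ≈ 0.103 mV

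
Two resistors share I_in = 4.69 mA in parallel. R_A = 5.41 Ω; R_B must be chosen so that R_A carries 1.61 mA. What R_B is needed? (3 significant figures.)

R_B ≈ 2.83 Ω

Two-branch current divider: I_A = I_in · R_B/(R_A + R_B).
1.61/4.69 = R_B/(R_A + R_B) → R_B = R_A · (0.3433)/(1 − 0.3433) = 5.41 × 0.5227 = 2.828 Ω.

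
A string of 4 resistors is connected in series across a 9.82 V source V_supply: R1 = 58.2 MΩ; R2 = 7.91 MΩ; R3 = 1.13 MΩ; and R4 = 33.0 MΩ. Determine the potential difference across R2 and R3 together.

Total series resistance ΣR = 58.2 + 7.91 + 1.13 + 33.0 = 100.2 MΩ.
R_{R2..R3} = 7.91 + 1.13 = 9.040 MΩ.
V = V_supply · R/ΣR = 9.82 × 0.09018 = 0.8856 V.

V ≈ 0.886 V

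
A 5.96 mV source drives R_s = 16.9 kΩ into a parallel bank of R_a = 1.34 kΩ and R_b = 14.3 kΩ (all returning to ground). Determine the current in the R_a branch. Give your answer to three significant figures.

I ≈ 0.301 µA

Parallel bank: R_p = 1/(1/1.34 + 1/14.3) = 1.225 kΩ.
V_A = 5.96 × 1.225/18.13 = 0.4029 mV.
I(R_a) = V_A / R_a = 0.4029/1.34 = 0.3007 µA.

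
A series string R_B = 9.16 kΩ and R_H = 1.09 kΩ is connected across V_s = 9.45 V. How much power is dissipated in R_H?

The common current is I = 9.45/10.25 = 0.9220 mA.
V(R_H) = I·R = 1.005 V; P = V·I = 1.005 × 0.9220 = 0.9265 mW.

P ≈ 0.926 mW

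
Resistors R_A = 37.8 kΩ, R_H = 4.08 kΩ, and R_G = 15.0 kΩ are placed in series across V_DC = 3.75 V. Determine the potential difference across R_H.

Series total: ΣR = 37.8 + 4.08 + 15.0 = 56.88 kΩ.
Voltage divider: V = V_DC · (4.080 / 56.88) = 3.75 × 0.07173 = 0.2690 V.

V ≈ 0.269 V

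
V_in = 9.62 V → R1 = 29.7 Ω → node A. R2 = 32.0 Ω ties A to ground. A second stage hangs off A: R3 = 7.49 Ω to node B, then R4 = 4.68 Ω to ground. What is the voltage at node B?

The second stage (R3 + R4 = 12.17 Ω) loads node A in parallel with R2.
R2 ‖ (R3+R4) = 8.817 Ω.
First divider: V_A = V_in · 8.817/(29.7 + 8.817) = 2.202 V.
Stage 2 is unloaded, so V_B = V_A · R4/(R3+R4) = 2.202 × 4.68/12.17 = 0.8468 V.

V_B ≈ 0.847 V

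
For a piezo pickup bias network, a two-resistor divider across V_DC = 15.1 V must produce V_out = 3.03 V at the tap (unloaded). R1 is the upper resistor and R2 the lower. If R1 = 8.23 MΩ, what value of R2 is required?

R2 ≈ 2.07 MΩ

V_out/V_DC = R2/(R1+R2) = 0.2007.
R2 = R1 · 0.2007/(1 − 0.2007) = 2.066 MΩ.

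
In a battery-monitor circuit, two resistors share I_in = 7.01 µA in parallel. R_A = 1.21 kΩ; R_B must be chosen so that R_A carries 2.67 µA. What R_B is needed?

Two-branch current divider: I_A = I_in · R_B/(R_A + R_B).
With f = 0.3809, R_B = R_A · f/(1−f) = 1.21 × 0.6152 = 0.7444 kΩ.

R_B ≈ 0.744 kΩ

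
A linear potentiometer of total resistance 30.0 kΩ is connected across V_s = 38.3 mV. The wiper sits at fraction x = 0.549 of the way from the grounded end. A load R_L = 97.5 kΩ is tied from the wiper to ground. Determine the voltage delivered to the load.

V_out ≈ 19.5 mV

The pot divides into 13.53 kΩ above the wiper and 16.47 kΩ below.
Lower segment in parallel with the load: 16.47 ‖ 97.5 = 14.09 kΩ.
Loaded-divider output: V_out = 38.3 × 0.5101 = 19.54 mV.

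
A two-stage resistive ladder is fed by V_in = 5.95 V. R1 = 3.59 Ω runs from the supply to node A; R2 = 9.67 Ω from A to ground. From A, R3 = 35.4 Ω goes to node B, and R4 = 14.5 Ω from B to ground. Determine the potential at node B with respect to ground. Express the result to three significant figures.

V_B ≈ 1.20 V

The second stage (R3 + R4 = 49.90 Ω) loads node A in parallel with R2.
R2 ‖ (R3+R4) = 8.100 Ω.
V_A = 5.95 × 8.100/(3.59 + 8.100) = 4.123 V.
Stage 2 is unloaded, so V_B = V_A · R4/(R3+R4) = 4.123 × 14.5/49.90 = 1.198 V.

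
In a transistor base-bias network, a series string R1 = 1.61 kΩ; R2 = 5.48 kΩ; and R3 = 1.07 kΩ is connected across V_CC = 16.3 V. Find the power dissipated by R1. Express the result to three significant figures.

P ≈ 6.42 mW

Series current I = V_CC/ΣR = 16.3/8.160 = 1.998 mA.
P(R1) = I²·R1 = (1.998)² × 1.61 = 6.424 mW.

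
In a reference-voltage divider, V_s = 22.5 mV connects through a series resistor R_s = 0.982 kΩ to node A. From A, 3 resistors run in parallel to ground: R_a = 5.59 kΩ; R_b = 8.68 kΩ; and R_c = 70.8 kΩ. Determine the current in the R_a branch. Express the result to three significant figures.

I ≈ 3.09 µA

Parallel bank: R_p = 1/(1/5.59 + 1/8.68 + 1/70.8) = 3.244 kΩ.
V_A by voltage divider: V_A = 22.5 × 3.244/(0.982 + 3.244) = 17.27 mV.
I(R_a) = V_A / R_a = 17.27/5.59 = 3.090 µA.
(Check via current divider: I_total = 5.324 µA; share G_k/ΣG = 0.5804 → same result.)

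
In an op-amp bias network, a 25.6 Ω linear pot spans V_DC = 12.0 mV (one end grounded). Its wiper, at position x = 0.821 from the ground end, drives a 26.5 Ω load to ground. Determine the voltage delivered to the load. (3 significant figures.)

The pot divides into 4.582 Ω above the wiper and 21.02 Ω below.
(x·R_p) ‖ R_L = 11.72 Ω.
V_out = 12.0 × 11.72/(4.582 + 11.72) = 8.627 mV.
(Unloaded: V_out = x·V_DC = 9.85 mV.)

V_out ≈ 8.63 mV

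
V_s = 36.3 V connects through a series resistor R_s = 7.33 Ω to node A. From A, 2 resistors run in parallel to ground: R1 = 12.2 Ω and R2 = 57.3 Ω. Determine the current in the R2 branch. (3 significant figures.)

I ≈ 0.366 A

Equivalent of the parallel group: R_p = 10.06 Ω.
Node voltage V_A = V_s · R_p/(R_s + R_p) = 36.3 × 0.5785 = 21.00 V.
Branch current I = V_A/R2 = 21.00/57.3 = 0.3665 A.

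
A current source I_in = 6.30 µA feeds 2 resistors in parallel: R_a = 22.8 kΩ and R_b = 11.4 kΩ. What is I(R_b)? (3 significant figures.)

With just two branches, the current splits inversely with resistance.
I(R_b) = 6.30 × 22.8/(22.8 + 11.4) = 6.30 × 0.6667 = 4.200 µA.

I ≈ 4.20 µA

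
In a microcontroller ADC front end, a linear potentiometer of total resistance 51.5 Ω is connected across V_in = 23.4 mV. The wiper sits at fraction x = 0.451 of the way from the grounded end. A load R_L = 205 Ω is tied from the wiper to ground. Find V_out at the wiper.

Lower segment x·R_p = 23.23 Ω; upper segment (1−x)·R_p = 28.27 Ω.
R_L loads the lower segment: effective lower R = 20.86 Ω.
V_out = 23.4 × 20.86/(28.27 + 20.86) = 9.935 mV.

V_out ≈ 9.94 mV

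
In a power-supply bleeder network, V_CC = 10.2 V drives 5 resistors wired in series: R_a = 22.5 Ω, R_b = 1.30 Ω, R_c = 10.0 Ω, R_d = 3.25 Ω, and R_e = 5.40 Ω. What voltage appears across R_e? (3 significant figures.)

V ≈ 1.30 V

Series total: ΣR = 22.5 + 1.30 + 10.0 + 3.25 + 5.40 = 42.45 Ω.
By the voltage-divider rule, V = 10.2 × 5.400/42.45 = 1.298 V.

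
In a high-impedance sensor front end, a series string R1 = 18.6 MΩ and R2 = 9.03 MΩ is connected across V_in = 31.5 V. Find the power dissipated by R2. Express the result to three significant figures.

P ≈ 11.7 µW

The common current is I = 31.5/27.63 = 1.140 µA.
V(R2) = I·R = 10.29 V; P = V·I = 10.29 × 1.140 = 11.74 µW.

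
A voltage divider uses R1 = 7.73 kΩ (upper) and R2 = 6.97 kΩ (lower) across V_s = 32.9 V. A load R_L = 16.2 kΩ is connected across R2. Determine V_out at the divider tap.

R2 ‖ R_L = (6.97 × 16.2)/(6.97 + 16.2) = 4.873 kΩ.
Then V_out = V_s · R2'/(R1 + R2') = 32.9 × 4.873/12.60 = 12.72 V.

V_out ≈ 12.7 V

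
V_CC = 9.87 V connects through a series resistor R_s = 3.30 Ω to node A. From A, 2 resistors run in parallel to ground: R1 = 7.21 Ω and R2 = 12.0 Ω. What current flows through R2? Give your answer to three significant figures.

I ≈ 0.475 A

Parallel bank: R_p = 1/(1/7.21 + 1/12.0) = 4.504 Ω.
V_A = 9.87 × 4.504/7.804 = 5.696 V.
I(R2) = V_A / R2 = 5.696/12.0 = 0.4747 A.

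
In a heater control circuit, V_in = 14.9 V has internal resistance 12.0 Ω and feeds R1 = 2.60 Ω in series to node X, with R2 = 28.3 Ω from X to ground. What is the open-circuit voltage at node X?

R1' = 12.0 + 2.60 = 14.60 Ω (source resistance + R1).
V_th is the unloaded tap voltage: V_in · R2/(R1'+R2) = 14.9 × 0.6597 = 9.829 V.

V_th ≈ 9.83 V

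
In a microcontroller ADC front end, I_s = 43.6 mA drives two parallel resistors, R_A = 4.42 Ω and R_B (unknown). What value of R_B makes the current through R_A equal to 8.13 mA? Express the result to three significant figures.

Two-branch current divider: I_A = I_s · R_B/(R_A + R_B).
With f = 0.1865, R_B = R_A · f/(1−f) = 4.42 × 0.2292 = 1.013 Ω.

R_B ≈ 1.01 Ω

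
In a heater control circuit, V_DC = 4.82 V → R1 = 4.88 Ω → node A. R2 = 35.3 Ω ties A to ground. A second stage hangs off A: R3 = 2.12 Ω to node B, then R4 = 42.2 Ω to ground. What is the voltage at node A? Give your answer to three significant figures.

V_A ≈ 3.86 V

Looking into the second stage from A: R3 + R4 = 44.32 Ω appears in parallel with R2.
Effective lower resistance at A: R2 ‖ 44.32 = 19.65 Ω.
So V_A = 4.82 × 0.8011 = 3.861 V.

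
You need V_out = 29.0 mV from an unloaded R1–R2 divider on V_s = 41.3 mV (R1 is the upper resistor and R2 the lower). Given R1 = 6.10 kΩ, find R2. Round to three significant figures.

Required fraction k = V_out/V_s = 0.7022.
R2 = R1 · 0.7022/(1 − 0.7022) = 14.38 kΩ.

R2 ≈ 14.4 kΩ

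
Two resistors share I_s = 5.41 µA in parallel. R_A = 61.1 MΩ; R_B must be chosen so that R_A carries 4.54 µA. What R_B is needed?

In a two-way split, I_A/I_s = R_B/(R_A + R_B).
4.54/5.41 = R_B/(R_A + R_B) → R_B = R_A · (0.8392)/(1 − 0.8392) = 61.1 × 5.218 = 318.8 MΩ.

R_B ≈ 319 MΩ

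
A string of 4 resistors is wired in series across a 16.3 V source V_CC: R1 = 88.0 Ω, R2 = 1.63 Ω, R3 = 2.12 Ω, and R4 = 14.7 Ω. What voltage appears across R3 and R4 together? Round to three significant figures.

V ≈ 2.58 V

ΣR = 88.0 + 1.63 + 2.12 + 14.7 = 106.5 Ω.
R_{R3..R4} = 2.12 + 14.7 = 16.82 Ω.
V = V_CC · R/ΣR = 16.3 × 0.1580 = 2.576 V.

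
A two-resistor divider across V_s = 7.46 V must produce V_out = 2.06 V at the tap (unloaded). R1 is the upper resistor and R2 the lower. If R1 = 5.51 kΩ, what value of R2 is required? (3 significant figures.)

R2 ≈ 2.10 kΩ

The divider ratio is R2/(R1+R2) = 2.06/7.46 = 0.2761.
So R2 = R1 · V_out/(V_s − V_out) = 5.51 × 2.06/(7.46 − 2.06) = 5.51 × 0.3815 = 2.102 kΩ.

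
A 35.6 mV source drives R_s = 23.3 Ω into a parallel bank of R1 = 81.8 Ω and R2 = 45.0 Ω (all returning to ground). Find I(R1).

Equivalent of the parallel group: R_p = 29.03 Ω.
V_A = 35.6 × 29.03/52.33 = 19.75 mV.
Branch current I = V_A/R1 = 19.75/81.8 = 0.2414 mA.

I ≈ 0.241 mA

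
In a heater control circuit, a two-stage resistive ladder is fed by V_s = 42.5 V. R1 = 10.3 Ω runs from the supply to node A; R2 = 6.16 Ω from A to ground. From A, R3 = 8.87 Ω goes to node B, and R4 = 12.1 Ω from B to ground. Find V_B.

Node A sees R2 in parallel with the series input of stage 2, R3 + R4 = 20.97 Ω.
Effective lower resistance at A: R2 ‖ 20.97 = 4.761 Ω.
First divider: V_A = V_s · 4.761/(10.3 + 4.761) = 13.44 V.
Then the unloaded second divider: V_B = V_A × R4/(R3+R4) = 13.44 × 0.5770 = 7.752 V.

V_B ≈ 7.75 V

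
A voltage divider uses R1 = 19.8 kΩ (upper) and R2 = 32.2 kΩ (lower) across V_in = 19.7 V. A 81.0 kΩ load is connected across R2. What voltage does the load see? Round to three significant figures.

V_out ≈ 10.6 V

R2 ‖ R_L = (32.2 × 81.0)/(32.2 + 81.0) = 23.04 kΩ.
Then V_out = V_in · R2'/(R1 + R2') = 19.7 × 23.04/42.84 = 10.60 V.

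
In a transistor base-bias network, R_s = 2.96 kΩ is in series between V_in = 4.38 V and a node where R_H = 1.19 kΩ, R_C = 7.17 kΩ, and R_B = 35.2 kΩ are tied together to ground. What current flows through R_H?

I ≈ 0.924 mA

Combine the parallel branches: R_p = (1/1.19 + 1/7.17 + 1/35.2)⁻¹ = 0.9919 kΩ.
V_A by voltage divider: V_A = 4.38 × 0.9919/(2.96 + 0.9919) = 1.099 V.
Branch current I = V_A/R_H = 1.099/1.19 = 0.9238 mA.
(Check via current divider: I_total = 1.108 mA; share G_k/ΣG = 0.8335 → same result.)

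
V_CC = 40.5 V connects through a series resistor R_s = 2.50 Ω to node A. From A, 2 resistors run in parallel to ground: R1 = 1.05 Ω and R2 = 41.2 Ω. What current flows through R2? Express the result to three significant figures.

Parallel bank: R_p = 1/(1/1.05 + 1/41.2) = 1.024 Ω.
V_A = 40.5 × 1.024/3.524 = 11.77 V.
I(R2) = V_A / R2 = 11.77/41.2 = 0.2856 A.

I ≈ 0.286 A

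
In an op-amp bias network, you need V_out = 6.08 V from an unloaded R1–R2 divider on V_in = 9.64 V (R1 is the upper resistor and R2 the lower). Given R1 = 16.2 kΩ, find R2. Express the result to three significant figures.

R2 ≈ 27.7 kΩ

Required fraction k = V_out/V_in = 0.6307.
So R2 = R1 · V_out/(V_in − V_out) = 16.2 × 6.08/(9.64 − 6.08) = 16.2 × 1.708 = 27.67 kΩ.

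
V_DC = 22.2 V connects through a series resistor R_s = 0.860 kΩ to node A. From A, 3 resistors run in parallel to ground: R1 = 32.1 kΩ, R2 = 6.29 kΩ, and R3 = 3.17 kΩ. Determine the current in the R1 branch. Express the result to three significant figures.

Equivalent of the parallel group: R_p = 1.978 kΩ.
V_A by voltage divider: V_A = 22.2 × 1.978/(0.860 + 1.978) = 15.47 V.
Branch current I = V_A/R1 = 15.47/32.1 = 0.4820 mA.

I ≈ 0.482 mA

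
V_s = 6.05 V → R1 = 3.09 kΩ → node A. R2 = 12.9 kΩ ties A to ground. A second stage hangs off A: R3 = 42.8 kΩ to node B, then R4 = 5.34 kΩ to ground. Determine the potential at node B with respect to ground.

V_B ≈ 0.515 V

The second stage (R3 + R4 = 48.14 kΩ) loads node A in parallel with R2.
Effective lower resistance at A: R2 ‖ 48.14 = 10.17 kΩ.
First divider: V_A = V_s · 10.17/(3.09 + 10.17) = 4.641 V.
V_B = V_A × 0.1109 = 0.5148 V.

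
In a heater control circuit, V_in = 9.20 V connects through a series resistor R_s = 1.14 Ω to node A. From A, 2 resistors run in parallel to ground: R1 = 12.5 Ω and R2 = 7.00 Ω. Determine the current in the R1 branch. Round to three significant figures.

Parallel bank: R_p = 1/(1/12.5 + 1/7.00) = 4.487 Ω.
V_A by voltage divider: V_A = 9.20 × 4.487/(1.14 + 4.487) = 7.336 V.
Branch current I = V_A/R1 = 7.336/12.5 = 0.5869 A.

I ≈ 0.587 A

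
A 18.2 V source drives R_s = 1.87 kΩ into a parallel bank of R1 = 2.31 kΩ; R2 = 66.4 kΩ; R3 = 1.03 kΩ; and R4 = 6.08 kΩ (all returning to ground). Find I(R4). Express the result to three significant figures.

I ≈ 0.756 mA

Parallel bank: R_p = 1/(1/2.31 + 1/66.4 + 1/1.03 + 1/6.08) = 0.6316 kΩ.
Node voltage V_A = V_DC · R_p/(R_s + R_p) = 18.2 × 0.2525 = 4.595 V.
Branch current I = V_A/R4 = 4.595/6.08 = 0.7558 mA.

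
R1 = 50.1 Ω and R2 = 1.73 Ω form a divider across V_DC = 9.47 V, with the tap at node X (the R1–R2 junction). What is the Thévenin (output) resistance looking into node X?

R_th ≈ 1.67 Ω

Looking into X with the source shorted: R_th = R1·R2/(R1+R2) = 50.10 × 1.73/51.83 = 1.672 Ω.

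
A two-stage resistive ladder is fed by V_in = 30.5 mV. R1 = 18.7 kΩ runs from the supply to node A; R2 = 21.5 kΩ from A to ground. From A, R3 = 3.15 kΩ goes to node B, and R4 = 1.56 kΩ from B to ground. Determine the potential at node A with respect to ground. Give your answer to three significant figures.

Looking into the second stage from A: R3 + R4 = 4.710 kΩ appears in parallel with R2.
R2 ‖ (R3+R4) = 3.864 kΩ.
First divider: V_A = V_in · 3.864/(18.7 + 3.864) = 5.223 mV.

V_A ≈ 5.22 mV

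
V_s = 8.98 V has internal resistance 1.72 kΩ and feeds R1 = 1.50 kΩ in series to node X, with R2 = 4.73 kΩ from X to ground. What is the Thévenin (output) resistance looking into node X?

R_th ≈ 1.92 kΩ

R1' = 1.72 + 1.50 = 3.220 kΩ (source resistance + R1).
Zeroing V_s shorts the top of R1' to ground, so R_th = R1' ‖ R2 = 1.916 kΩ.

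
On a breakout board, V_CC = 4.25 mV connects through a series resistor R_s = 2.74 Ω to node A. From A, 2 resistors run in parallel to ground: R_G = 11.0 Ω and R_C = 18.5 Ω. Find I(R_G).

Combine the parallel branches: R_p = (1/11.0 + 1/18.5)⁻¹ = 6.898 Ω.
V_A = 4.25 × 6.898/9.638 = 3.042 mV.
I(R_G) = V_A / R_G = 3.042/11.0 = 0.2765 mA.

I ≈ 0.277 mA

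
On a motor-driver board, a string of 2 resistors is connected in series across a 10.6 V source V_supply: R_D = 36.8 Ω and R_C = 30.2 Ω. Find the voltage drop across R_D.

Series total: ΣR = 36.8 + 30.2 = 67.00 Ω.
Voltage divider: V = V_supply · (36.80 / 67.00) = 10.6 × 0.5493 = 5.822 V.

V ≈ 5.82 V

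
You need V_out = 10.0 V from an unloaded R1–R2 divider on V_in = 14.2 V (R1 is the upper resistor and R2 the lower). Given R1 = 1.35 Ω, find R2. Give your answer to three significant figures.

R2 ≈ 3.21 Ω

The divider ratio is R2/(R1+R2) = 10.0/14.2 = 0.7042.
R2 = R1 · 0.7042/(1 − 0.7042) = 3.214 Ω.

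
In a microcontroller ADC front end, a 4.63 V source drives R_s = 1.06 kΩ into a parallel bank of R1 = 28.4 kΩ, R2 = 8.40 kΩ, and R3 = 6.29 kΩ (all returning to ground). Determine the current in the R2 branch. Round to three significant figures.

Equivalent of the parallel group: R_p = 3.192 kΩ.
Node voltage V_A = V_in · R_p/(R_s + R_p) = 4.63 × 0.7507 = 3.476 V.
Branch current I = V_A/R2 = 3.476/8.40 = 0.4138 mA.
(Check via current divider: I_total = 1.089 mA; share G_k/ΣG = 0.3801 → same result.)

I ≈ 0.414 mA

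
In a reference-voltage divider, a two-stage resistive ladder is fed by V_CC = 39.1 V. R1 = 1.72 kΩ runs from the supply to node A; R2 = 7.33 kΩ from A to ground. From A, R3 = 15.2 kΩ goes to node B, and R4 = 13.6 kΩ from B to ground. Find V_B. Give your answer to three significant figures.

Node A sees R2 in parallel with the series input of stage 2, R3 + R4 = 28.80 kΩ.
R2 ‖ (R3+R4) = 5.843 kΩ.
So V_A = 39.1 × 0.7726 = 30.21 V.
V_B = V_A × 0.4722 = 14.26 V.

V_B ≈ 14.3 V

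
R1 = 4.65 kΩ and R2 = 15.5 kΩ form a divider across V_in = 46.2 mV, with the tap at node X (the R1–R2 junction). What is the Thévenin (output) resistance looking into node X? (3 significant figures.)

R_th ≈ 3.58 kΩ

With V_in suppressed (replaced by a short), R_th = R1 ‖ R2 = (4.650 × 15.5)/(4.650 + 15.5) = 3.577 kΩ.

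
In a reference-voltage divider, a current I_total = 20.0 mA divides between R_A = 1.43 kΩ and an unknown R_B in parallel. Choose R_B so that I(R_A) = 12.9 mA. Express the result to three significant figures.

R_B ≈ 2.60 kΩ

The fraction through R_A equals R_B/(R_A+R_B).
With f = 0.6450, R_B = R_A · f/(1−f) = 1.43 × 1.817 = 2.598 kΩ.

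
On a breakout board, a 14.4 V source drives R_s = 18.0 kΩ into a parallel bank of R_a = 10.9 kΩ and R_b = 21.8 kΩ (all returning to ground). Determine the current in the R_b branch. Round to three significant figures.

I ≈ 0.190 mA

Parallel bank: R_p = 1/(1/10.9 + 1/21.8) = 7.267 kΩ.
V_A = 14.4 × 7.267/25.27 = 4.141 V.
I(R_b) = V_A / R_b = 4.141/21.8 = 0.1900 mA.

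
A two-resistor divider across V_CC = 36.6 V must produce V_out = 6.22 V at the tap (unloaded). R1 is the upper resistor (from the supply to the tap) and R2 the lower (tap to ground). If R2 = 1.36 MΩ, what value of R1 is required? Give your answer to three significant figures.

R1 ≈ 6.64 MΩ

The divider ratio is R2/(R1+R2) = 6.22/36.6 = 0.1699.
R1 = R2·(1/k − 1) = 1.36 × 4.884 = 6.643 MΩ.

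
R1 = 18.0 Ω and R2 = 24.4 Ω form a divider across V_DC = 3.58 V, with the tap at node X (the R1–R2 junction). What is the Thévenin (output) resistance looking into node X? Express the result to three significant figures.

Zeroing V_DC shorts the top of R1 to ground, so R_th = R1 ‖ R2 = 10.36 Ω.

R_th ≈ 10.4 Ω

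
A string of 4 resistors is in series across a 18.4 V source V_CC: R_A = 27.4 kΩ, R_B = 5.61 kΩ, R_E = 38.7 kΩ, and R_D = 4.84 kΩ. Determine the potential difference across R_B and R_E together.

V ≈ 10.7 V

ΣR = 27.4 + 5.61 + 38.7 + 4.84 = 76.55 kΩ.
R_{R_B..R_E} = 5.61 + 38.7 = 44.31 kΩ.
Voltage divider: V = V_CC · (44.31 / 76.55) = 18.4 × 0.5788 = 10.65 V.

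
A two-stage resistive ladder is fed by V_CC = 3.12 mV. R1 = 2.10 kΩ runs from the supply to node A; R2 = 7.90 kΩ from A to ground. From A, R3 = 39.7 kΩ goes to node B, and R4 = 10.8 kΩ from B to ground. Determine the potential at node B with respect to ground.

V_B ≈ 0.510 mV

Node A sees R2 in parallel with the series input of stage 2, R3 + R4 = 50.50 kΩ.
Effective lower resistance at A: R2 ‖ 50.50 = 6.831 kΩ.
First divider: V_A = V_CC · 6.831/(2.10 + 6.831) = 2.386 mV.
Then the unloaded second divider: V_B = V_A × R4/(R3+R4) = 2.386 × 0.2139 = 0.5104 mV.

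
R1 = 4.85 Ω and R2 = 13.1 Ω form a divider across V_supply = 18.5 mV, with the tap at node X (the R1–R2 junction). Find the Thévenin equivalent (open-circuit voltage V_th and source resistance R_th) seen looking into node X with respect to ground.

V_th ≈ 13.5 mV, R_th ≈ 3.54 Ω

Open-circuit (no load on X): V_th = V_supply · R2/(R1 + R2) = 18.5 × 13.1/(4.850 + 13.1) = 13.50 mV.
Looking into X with the source shorted: R_th = R1·R2/(R1+R2) = 4.850 × 13.1/17.95 = 3.540 Ω.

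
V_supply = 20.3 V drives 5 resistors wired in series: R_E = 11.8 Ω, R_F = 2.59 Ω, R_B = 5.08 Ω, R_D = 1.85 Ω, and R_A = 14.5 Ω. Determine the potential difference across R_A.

Total series resistance ΣR = 11.8 + 2.59 + 5.08 + 1.85 + 14.5 = 35.82 Ω.
V = V_supply · R/ΣR = 20.3 × 0.4048 = 8.217 V.

V ≈ 8.22 V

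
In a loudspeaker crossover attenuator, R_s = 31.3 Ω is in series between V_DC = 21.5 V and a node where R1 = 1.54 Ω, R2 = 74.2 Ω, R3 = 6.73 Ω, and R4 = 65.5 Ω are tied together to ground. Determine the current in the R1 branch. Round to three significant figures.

I ≈ 0.519 A

Parallel bank: R_p = 1/(1/1.54 + 1/74.2 + 1/6.73 + 1/65.5) = 1.210 Ω.
V_A = 21.5 × 1.210/32.51 = 0.8000 V.
Branch current I = V_A/R1 = 0.8000/1.54 = 0.5195 A.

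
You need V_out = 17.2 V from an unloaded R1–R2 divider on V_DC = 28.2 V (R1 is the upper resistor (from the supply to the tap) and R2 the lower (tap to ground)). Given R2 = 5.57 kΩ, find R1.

Required fraction k = V_out/V_DC = 0.6099.
Rearranging, R1 = R2·(1−k)/k = 5.57 × 0.6395 = 3.562 kΩ.

R1 ≈ 3.56 kΩ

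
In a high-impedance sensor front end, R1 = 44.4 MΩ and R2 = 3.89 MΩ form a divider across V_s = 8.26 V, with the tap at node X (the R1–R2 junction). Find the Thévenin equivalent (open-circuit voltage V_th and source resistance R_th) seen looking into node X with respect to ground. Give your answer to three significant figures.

V_th is the unloaded tap voltage: V_s · R2/(R1+R2) = 8.26 × 0.08055 = 0.6654 V.
Looking into X with the source shorted: R_th = R1·R2/(R1+R2) = 44.40 × 3.89/48.29 = 3.577 MΩ.

V_th ≈ 0.665 V, R_th ≈ 3.58 MΩ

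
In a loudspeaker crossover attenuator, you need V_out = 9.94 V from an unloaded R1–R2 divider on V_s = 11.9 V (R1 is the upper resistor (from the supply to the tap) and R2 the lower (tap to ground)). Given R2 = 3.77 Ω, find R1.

R1 ≈ 0.743 Ω

The divider ratio is R2/(R1+R2) = 9.94/11.9 = 0.8353.
So R1 = R2 · (V_s/V_out − 1) = 3.77 × (11.9/9.94 − 1) = 3.77 × 0.1972 = 0.7434 Ω.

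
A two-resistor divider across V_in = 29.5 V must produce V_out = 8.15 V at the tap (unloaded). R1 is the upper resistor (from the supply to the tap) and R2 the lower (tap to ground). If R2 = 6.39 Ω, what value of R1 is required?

The divider ratio is R2/(R1+R2) = 8.15/29.5 = 0.2763.
R1 = R2·(1/k − 1) = 6.39 × 2.620 = 16.74 Ω.

R1 ≈ 16.7 Ω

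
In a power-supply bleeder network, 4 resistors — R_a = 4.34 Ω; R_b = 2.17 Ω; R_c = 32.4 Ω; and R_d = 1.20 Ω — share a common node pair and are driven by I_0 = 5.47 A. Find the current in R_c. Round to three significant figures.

I ≈ 0.109 A

Total conductance ΣG = 1/4.34 + 1/2.17 + 1/32.4 + 1/1.20 = 1.555 (units of 1/Ω).
By the current-divider rule, I = I_0 · G_k/ΣG = 5.47 × 0.01984 = 0.1085 A.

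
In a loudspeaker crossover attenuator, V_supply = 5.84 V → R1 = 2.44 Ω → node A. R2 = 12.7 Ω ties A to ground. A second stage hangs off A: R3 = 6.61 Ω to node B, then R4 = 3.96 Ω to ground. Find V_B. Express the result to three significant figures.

The second stage (R3 + R4 = 10.57 Ω) loads node A in parallel with R2.
R2 ‖ (R3+R4) = 5.769 Ω.
First divider: V_A = V_supply · 5.769/(2.44 + 5.769) = 4.104 V.
Stage 2 is unloaded, so V_B = V_A · R4/(R3+R4) = 4.104 × 3.96/10.57 = 1.538 V.

V_B ≈ 1.54 V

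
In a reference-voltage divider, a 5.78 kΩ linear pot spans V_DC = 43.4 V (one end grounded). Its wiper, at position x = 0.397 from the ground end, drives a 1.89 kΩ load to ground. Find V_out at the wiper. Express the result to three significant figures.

Split the track: R_lower = x·R_p = 2.295 kΩ, R_upper = (1−x)·R_p = 3.485 kΩ.
Lower segment in parallel with the load: 2.295 ‖ 1.89 = 1.036 kΩ.
Loaded-divider output: V_out = 43.4 × 0.2292 = 9.947 V.

V_out ≈ 9.95 V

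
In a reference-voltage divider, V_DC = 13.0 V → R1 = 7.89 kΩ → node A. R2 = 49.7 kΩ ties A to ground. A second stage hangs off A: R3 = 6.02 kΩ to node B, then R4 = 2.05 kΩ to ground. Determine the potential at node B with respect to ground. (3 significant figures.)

V_B ≈ 1.55 V

Looking into the second stage from A: R3 + R4 = 8.070 kΩ appears in parallel with R2.
R2 ‖ (R3+R4) = 6.943 kΩ.
First divider: V_A = V_DC · 6.943/(7.89 + 6.943) = 6.085 V.
Stage 2 is unloaded, so V_B = V_A · R4/(R3+R4) = 6.085 × 2.05/8.070 = 1.546 V.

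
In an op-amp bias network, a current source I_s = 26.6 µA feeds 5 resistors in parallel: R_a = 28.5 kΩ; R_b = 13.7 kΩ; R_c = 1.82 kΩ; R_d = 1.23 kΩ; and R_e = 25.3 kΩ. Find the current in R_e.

I ≈ 0.696 µA

Total conductance ΣG = 1/28.5 + 1/13.7 + 1/1.82 + 1/1.23 + 1/25.3 = 1.510 (units of 1/kΩ).
By the current-divider rule, I = I_s · G_k/ΣG = 26.6 × 0.02617 = 0.6963 µA.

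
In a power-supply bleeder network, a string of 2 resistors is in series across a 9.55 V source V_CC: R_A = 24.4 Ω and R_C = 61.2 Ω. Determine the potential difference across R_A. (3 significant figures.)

V ≈ 2.72 V

ΣR = 24.4 + 61.2 = 85.60 Ω.
V = V_CC · R/ΣR = 9.55 × 0.2850 = 2.722 V.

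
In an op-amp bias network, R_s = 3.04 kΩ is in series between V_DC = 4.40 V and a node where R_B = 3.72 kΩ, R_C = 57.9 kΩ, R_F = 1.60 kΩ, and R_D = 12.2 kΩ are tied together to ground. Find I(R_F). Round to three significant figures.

I ≈ 0.684 mA

Parallel bank: R_p = 1/(1/3.72 + 1/57.9 + 1/1.60 + 1/12.2) = 1.007 kΩ.
Node voltage V_A = V_DC · R_p/(R_s + R_p) = 4.40 × 0.2488 = 1.095 V.
I(R_F) = V_A / R_F = 1.095/1.60 = 0.6843 mA.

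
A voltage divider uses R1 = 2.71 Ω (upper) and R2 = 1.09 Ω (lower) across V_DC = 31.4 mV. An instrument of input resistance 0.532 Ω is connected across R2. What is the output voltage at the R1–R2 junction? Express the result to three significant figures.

V_out ≈ 3.66 mV

R2 ‖ R_L = (1.09 × 0.532)/(1.09 + 0.532) = 0.3575 Ω.
Voltage divider with the loaded lower leg: V_out = 31.4 × 0.3575/(2.71 + 0.3575) = 31.4 × 0.1165 = 3.660 mV.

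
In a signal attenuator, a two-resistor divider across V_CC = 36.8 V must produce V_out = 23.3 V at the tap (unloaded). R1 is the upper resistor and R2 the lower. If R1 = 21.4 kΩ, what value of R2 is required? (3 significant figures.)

V_out/V_CC = R2/(R1+R2) = 0.6332.
So R2 = R1 · V_out/(V_CC − V_out) = 21.4 × 23.3/(36.8 − 23.3) = 21.4 × 1.726 = 36.93 kΩ.

R2 ≈ 36.9 kΩ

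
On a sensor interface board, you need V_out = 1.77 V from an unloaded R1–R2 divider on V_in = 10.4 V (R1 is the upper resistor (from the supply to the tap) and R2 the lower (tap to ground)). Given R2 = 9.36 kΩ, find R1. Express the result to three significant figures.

The divider ratio is R2/(R1+R2) = 1.77/10.4 = 0.1702.
So R1 = R2 · (V_in/V_out − 1) = 9.36 × (10.4/1.77 − 1) = 9.36 × 4.876 = 45.64 kΩ.

R1 ≈ 45.6 kΩ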